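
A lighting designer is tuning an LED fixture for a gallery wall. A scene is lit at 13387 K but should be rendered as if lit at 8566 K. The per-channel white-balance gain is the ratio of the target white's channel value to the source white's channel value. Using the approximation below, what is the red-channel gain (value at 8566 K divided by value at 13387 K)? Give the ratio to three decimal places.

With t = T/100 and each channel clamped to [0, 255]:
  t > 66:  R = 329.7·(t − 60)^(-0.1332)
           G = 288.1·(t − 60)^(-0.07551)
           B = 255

At 13387 K (t = 133.87):
  R = 329.7·(133.87 − 60)^(-0.1332) = 329.7·73.87^(-0.1332) = 329.7·0.56379 = 185.883.
At 8566 K (t = 85.66):
  R = 329.7·(85.66 − 60)^(-0.1332) = 329.7·25.66^(-0.1332) = 329.7·0.64906 = 213.996.
Gain = 213.996 / 185.883 = 1.1512 → 1.151.

1.151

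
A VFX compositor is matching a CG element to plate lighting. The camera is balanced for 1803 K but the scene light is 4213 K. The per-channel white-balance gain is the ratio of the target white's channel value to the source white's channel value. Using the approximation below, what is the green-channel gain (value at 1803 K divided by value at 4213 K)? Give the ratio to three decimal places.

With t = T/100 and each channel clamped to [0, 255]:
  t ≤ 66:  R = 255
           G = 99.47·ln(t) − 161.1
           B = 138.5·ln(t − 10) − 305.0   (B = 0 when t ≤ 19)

0.600

At 4213 K (t = 42.13):
  G = 99.47·ln 42.13 − 161.1 = 99.47·3.7408 − 161.1 = 210.993.
At 1803 K (t = 18.03):
  G = 99.47·ln 18.03 − 161.1 = 99.47·2.8920 − 161.1 = 126.571.
Gain = 126.571 / 210.993 = 0.5999 → 0.600.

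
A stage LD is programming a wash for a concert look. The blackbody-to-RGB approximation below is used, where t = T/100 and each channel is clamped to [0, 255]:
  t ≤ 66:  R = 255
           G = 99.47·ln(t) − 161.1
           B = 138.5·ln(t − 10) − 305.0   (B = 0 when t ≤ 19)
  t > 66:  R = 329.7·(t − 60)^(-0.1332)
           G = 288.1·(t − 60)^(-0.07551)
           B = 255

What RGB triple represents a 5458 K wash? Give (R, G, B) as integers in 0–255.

t = 5458/100 = 54.58; the t ≤ 66 branch applies.
R = 255 by definition for t ≤ 66.
G = 99.47·ln 54.58 − 161.1 = 99.47·3.9997 − 161.1 = 236.747.
B = 138.5·ln(54.58 − 10) − 305.0 = 138.5·ln 44.58 − 305.0 = 138.5·3.7973 − 305.0 = 220.924.
Rounded: (255, 237, 221).

(255, 237, 221)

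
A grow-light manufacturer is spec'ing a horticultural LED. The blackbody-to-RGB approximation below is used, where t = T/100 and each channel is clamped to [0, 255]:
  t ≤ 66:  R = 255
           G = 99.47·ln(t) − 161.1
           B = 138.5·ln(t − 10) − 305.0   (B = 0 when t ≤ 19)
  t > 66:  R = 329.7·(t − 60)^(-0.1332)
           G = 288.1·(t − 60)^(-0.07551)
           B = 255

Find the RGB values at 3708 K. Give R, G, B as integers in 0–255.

t = 3708/100 = 37.08; the t ≤ 66 branch applies.
R = 255 by definition for t ≤ 66.
G = 99.47·ln 37.08 − 161.1 = 99.47·3.6131 − 161.1 = 198.293.
B = 138.5·ln(37.08 − 10) − 305.0 = 138.5·ln 27.08 − 305.0 = 138.5·3.2988 − 305.0 = 151.883.
Rounded: (255, 198, 152).

R=255, G=198, B=152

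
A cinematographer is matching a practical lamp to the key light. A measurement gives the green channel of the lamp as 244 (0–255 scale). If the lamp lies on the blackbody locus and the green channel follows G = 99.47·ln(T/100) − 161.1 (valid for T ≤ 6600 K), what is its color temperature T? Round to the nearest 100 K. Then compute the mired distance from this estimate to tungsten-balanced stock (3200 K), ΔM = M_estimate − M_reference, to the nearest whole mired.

-143 mireds

ln t = (244 + 161.1) / 99.47 = 4.0726.
t = e^4.0726 = 58.709.
T = 100·t = 5871 K → 5900 K to the nearest 100 K.
M_estimate = 10⁶/5900 = 169.49; M_reference = 10⁶/3200 = 312.50.
ΔM = 169.49 − 312.50 = -143.01 → -143 mireds.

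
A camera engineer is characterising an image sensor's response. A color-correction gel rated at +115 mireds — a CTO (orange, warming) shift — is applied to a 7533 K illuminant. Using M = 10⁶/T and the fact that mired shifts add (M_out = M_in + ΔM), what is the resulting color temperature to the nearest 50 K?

M_in = 10⁶/7533 = 132.75 mireds.
M_out = 132.75 + (+115) = 247.75 mireds.
T_out = 10⁶/247.75 = 4036.3 K → 4050 K.

4050 K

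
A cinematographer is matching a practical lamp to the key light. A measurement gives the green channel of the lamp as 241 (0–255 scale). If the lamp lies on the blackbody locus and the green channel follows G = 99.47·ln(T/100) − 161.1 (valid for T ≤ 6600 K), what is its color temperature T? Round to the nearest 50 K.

5700 K

ln t = (241 + 161.1) / 99.47 = 4.0424.
t = e^4.0424 = 56.964.
T = 100·t = 5696 K → 5700 K to the nearest 50 K.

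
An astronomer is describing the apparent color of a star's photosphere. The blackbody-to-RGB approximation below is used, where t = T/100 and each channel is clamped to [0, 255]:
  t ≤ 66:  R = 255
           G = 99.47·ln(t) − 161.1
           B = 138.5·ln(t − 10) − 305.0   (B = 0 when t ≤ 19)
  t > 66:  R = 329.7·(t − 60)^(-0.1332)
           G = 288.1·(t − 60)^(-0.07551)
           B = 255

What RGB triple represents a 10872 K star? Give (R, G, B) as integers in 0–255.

(196, 215, 255)

t = 10872/100 = 108.72; the t > 66 branch applies.
R = 329.7·(108.72 − 60)^(-0.1332) = 329.7·48.72^(-0.1332) = 329.7·0.59593 = 196.479.
G = 288.1·(108.72 − 60)^(-0.07551) = 288.1·48.72^(-0.07551) = 288.1·0.74569 = 214.835.
B = 255 by definition for t > 66.
Rounded: (196, 215, 255).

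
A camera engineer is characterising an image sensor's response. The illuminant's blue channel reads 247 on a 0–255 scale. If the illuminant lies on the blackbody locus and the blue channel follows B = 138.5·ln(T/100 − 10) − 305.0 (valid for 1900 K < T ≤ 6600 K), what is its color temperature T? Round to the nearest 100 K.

ln(t − 10) = (247 + 305.0) / 138.5 = 3.9856.
t − 10 = e^3.9856 = 53.815, so t = 63.815.
T = 100·t = 6382 K → 6400 K to the nearest 100 K.

6400 K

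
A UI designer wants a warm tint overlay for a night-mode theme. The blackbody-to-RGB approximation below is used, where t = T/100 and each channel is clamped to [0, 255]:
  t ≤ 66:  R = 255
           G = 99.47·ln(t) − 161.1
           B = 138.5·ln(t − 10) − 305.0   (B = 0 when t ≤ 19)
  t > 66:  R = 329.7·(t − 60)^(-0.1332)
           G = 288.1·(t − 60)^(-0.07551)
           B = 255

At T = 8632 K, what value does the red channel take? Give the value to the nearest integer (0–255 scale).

213

t = 8632/100 = 86.32; the t > 66 branch applies.
R = 329.7·(86.32 − 60)^(-0.1332) = 329.7·26.32^(-0.1332) = 329.7·0.64687 = 213.273.
Rounded: 213.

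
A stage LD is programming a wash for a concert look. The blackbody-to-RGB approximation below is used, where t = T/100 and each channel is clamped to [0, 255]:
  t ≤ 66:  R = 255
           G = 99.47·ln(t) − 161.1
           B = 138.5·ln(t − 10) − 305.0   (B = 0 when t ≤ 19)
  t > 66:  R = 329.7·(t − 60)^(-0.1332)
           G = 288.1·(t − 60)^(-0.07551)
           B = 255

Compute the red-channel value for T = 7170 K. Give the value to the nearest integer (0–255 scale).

t = 7170/100 = 71.7; the t > 66 branch applies.
R = 329.7·(71.7 − 60)^(-0.1332) = 329.7·11.7^(-0.1332) = 329.7·0.72064 = 237.595.
Rounded: 238.

238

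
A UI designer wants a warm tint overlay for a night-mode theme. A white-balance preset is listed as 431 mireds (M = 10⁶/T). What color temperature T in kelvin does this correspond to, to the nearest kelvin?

T = 10⁶ / 431 = 2320.19 K → 2320 K.

2320 K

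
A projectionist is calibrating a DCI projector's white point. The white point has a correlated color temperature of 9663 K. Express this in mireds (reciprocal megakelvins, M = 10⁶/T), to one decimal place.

M = 10⁶ / 9663 = 103.488 → 103.5 mireds.

103.5 mireds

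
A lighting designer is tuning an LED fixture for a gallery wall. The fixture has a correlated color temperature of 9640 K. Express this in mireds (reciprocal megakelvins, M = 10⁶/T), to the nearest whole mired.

M = 10⁶ / 9640 = 103.734 → 104 mireds.

104 mireds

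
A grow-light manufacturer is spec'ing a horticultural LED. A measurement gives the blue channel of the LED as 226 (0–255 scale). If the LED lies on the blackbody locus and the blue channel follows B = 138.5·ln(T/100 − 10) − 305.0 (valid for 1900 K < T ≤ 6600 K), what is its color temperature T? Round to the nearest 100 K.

5600 K

ln(t − 10) = (226 + 305.0) / 138.5 = 3.8339.
t − 10 = e^3.8339 = 46.244, so t = 56.244.
T = 100·t = 5624 K → 5600 K to the nearest 100 K.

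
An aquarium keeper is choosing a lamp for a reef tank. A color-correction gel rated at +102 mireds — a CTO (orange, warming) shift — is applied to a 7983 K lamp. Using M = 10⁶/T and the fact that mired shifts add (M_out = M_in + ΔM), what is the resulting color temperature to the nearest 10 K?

M_in = 10⁶/7983 = 125.27 mireds.
M_out = 125.27 + (+102) = 227.27 mireds.
T_out = 10⁶/227.27 = 4400.1 K → 4400 K.

4400 K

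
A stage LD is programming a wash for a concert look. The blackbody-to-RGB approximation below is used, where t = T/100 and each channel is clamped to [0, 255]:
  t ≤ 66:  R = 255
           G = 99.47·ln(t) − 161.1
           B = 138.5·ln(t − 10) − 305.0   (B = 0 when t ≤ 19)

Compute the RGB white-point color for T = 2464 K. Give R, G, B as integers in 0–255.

t = 2464/100 = 24.64; the t ≤ 66 branch applies.
R = 255 by definition for t ≤ 66.
G = 99.47·ln 24.64 − 161.1 = 99.47·3.2044 − 161.1 = 157.639.
B = 138.5·ln(24.64 − 10) − 305.0 = 138.5·ln 14.64 − 305.0 = 138.5·2.6838 − 305.0 = 66.700.
Rounded: (255, 158, 67).

R=255, G=158, B=67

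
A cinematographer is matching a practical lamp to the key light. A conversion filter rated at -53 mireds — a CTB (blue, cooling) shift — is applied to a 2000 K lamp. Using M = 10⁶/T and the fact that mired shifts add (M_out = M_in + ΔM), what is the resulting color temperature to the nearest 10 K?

M_in = 10⁶/2000 = 500.00 mireds.
M_out = 500.00 + (-53) = 447.00 mireds.
T_out = 10⁶/447.00 = 2237.1 K → 2240 K.

2240 K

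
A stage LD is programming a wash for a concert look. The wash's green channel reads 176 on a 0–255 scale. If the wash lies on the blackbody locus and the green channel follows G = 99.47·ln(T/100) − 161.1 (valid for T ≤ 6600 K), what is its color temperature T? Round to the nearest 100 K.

ln t = (176 + 161.1) / 99.47 = 3.3890.
t = e^3.3890 = 29.635.
T = 100·t = 2964 K → 3000 K to the nearest 100 K.

3000 K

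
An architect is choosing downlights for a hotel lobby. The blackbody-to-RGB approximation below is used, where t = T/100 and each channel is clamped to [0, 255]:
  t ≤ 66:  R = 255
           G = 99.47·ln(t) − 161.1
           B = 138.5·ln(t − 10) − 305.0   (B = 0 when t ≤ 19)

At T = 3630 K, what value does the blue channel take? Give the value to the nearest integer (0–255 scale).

t = 3630/100 = 36.3; the t ≤ 66 branch applies.
B = 138.5·ln(36.3 − 10) − 305.0 = 138.5·ln 26.3 − 305.0 = 138.5·3.2696 − 305.0 = 147.835.
Rounded: 148.

148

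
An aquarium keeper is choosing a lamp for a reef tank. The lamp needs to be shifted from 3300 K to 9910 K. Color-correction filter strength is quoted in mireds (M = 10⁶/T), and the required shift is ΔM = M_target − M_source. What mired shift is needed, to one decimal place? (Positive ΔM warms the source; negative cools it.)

-202.1 mireds

M_source = 10⁶/3300 = 303.030; M_target = 10⁶/9910 = 100.908.
ΔM = 100.908 − 303.030 = -202.122 → -202.1 mireds, a cooling shift.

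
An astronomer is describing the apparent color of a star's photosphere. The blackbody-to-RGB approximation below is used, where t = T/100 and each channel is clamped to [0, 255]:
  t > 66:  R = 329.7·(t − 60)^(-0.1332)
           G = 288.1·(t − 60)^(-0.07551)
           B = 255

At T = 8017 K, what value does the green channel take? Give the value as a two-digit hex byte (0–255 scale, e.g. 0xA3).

0xE6

t = 8017/100 = 80.17; the t > 66 branch applies.
G = 288.1·(80.17 − 60)^(-0.07551) = 288.1·20.17^(-0.07551) = 288.1·0.79704 = 229.628.
Rounded: 230; in hex, 0xE6.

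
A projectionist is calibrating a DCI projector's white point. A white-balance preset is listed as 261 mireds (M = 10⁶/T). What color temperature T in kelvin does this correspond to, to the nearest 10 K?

T = 10⁶ / 261 = 3831.42 K → 3830 K.

3830 K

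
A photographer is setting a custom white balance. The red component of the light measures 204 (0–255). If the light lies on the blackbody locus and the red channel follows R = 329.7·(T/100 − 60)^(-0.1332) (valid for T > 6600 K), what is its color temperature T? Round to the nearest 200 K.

9600 K

(t − 60)^(-0.1332) = 204/329.7 = 0.61874.
t − 60 = 0.61874^(1/-0.1332) = 0.61874^(-7.508) = 36.748, so t = 96.748.
T = 100·t = 9675 K → 9600 K to the nearest 200 K.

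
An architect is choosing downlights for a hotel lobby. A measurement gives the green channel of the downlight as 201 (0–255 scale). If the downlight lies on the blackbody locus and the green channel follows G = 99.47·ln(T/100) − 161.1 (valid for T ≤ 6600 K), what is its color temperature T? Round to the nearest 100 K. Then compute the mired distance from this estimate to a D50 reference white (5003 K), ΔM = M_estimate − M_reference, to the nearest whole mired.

+63 mireds

ln t = (201 + 161.1) / 99.47 = 3.6403.
t = e^3.6403 = 38.103.
T = 100·t = 3810 K → 3800 K to the nearest 100 K.
M_estimate = 10⁶/3800 = 263.16; M_reference = 10⁶/5003 = 199.88.
ΔM = 263.16 − 199.88 = 63.28 → +63 mireds.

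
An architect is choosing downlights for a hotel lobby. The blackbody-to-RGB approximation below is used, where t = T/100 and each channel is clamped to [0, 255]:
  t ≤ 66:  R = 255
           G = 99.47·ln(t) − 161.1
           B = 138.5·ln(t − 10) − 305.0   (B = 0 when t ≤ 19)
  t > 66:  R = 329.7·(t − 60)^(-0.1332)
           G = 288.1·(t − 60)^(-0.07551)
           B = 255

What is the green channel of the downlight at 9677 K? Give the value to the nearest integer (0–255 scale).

t = 9677/100 = 96.77; the t > 66 branch applies.
G = 288.1·(96.77 − 60)^(-0.07551) = 288.1·36.77^(-0.07551) = 288.1·0.76171 = 219.449.
Rounded: 219.

219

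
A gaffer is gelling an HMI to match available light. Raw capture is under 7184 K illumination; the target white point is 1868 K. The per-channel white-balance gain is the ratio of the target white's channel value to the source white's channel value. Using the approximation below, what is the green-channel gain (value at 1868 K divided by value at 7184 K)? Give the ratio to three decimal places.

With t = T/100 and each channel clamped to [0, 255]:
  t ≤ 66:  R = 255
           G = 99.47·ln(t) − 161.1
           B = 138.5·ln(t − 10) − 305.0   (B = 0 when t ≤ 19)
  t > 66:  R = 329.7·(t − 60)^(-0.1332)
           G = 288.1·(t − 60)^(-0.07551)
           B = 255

0.544

At 7184 K (t = 71.84):
  G = 288.1·(71.84 − 60)^(-0.07551) = 288.1·11.84^(-0.07551) = 288.1·0.82976 = 239.053.
At 1868 K (t = 18.68):
  G = 99.47·ln 18.68 − 161.1 = 99.47·2.9275 − 161.1 = 130.094.
Gain = 130.094 / 239.053 = 0.5442 → 0.544.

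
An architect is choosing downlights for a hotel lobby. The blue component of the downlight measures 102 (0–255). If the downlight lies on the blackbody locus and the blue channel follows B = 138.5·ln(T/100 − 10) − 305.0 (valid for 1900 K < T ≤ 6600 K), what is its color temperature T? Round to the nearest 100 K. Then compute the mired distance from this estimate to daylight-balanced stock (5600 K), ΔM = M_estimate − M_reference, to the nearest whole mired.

+166 mireds

ln(t − 10) = (102 + 305.0) / 138.5 = 2.9386.
t − 10 = e^2.9386 = 18.890, so t = 28.890.
T = 100·t = 2889 K → 2900 K to the nearest 100 K.
M_estimate = 10⁶/2900 = 344.83; M_reference = 10⁶/5600 = 178.57.
ΔM = 344.83 − 178.57 = 166.26 → +166 mireds.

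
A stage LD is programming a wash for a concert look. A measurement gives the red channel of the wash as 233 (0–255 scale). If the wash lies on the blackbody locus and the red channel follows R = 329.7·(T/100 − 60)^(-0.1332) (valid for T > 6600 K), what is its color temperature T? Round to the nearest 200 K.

(t − 60)^(-0.1332) = 233/329.7 = 0.70670.
t − 60 = 0.70670^(1/-0.1332) = 0.70670^(-7.508) = 13.547, so t = 73.547.
T = 100·t = 7355 K → 7400 K to the nearest 200 K.

7400 K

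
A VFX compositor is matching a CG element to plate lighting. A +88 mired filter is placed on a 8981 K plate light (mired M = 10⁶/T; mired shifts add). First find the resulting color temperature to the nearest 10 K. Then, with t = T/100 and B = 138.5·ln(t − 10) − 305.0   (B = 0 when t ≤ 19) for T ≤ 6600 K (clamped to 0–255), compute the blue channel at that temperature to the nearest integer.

207

M_in = 10⁶/8981 = 111.35; M_out = 111.35 + (+88) = 199.35.
T_out = 10⁶/199.35 = 5016.4 K → 5020 K; t = 50.2.
B = 138.5·ln(50.2 − 10) − 305.0 = 138.5·ln 40.2 − 305.0 = 138.5·3.6939 − 305.0 = 206.601.
Rounded: 207.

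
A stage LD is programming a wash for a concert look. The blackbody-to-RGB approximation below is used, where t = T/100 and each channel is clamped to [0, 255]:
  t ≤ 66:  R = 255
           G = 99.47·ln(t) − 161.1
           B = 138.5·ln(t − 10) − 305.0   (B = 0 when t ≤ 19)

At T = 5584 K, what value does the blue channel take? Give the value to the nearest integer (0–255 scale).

225

t = 5584/100 = 55.84; the t ≤ 66 branch applies.
B = 138.5·ln(55.84 − 10) − 305.0 = 138.5·ln 45.84 − 305.0 = 138.5·3.8252 − 305.0 = 224.784.
Rounded: 225.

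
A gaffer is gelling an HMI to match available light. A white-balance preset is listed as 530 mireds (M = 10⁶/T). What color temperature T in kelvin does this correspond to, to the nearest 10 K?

T = 10⁶ / 530 = 1886.79 K → 1890 K.

1890 K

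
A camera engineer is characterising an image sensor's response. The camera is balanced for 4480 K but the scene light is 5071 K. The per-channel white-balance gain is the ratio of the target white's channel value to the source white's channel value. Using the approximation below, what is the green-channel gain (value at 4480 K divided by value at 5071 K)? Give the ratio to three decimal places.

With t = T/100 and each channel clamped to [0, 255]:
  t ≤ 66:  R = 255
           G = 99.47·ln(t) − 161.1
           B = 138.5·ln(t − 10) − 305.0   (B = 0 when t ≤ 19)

0.946

At 5071 K (t = 50.71):
  G = 99.47·ln 50.71 − 161.1 = 99.47·3.9261 − 161.1 = 229.431.
At 4480 K (t = 44.8):
  G = 99.47·ln 44.8 − 161.1 = 99.47·3.8022 − 161.1 = 217.106.
Gain = 217.106 / 229.431 = 0.9463 → 0.946.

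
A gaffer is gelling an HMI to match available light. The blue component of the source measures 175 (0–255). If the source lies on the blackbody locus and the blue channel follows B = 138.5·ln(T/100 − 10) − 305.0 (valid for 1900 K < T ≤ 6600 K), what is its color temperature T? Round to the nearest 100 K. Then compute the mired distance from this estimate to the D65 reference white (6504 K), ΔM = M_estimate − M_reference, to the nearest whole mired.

+84 mireds

ln(t − 10) = (175 + 305.0) / 138.5 = 3.4657.
t − 10 = e^3.4657 = 31.999, so t = 41.999.
T = 100·t = 4200 K → 4200 K to the nearest 100 K.
M_estimate = 10⁶/4200 = 238.10; M_reference = 10⁶/6504 = 153.75.
ΔM = 238.10 − 153.75 = 84.34 → +84 mireds.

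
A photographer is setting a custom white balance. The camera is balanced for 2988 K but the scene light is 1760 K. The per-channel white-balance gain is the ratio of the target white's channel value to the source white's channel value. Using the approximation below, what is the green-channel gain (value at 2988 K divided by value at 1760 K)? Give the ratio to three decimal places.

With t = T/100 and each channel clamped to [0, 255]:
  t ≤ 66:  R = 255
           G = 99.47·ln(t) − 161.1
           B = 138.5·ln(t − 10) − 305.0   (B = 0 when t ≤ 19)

1.424

At 1760 K (t = 17.6):
  G = 99.47·ln 17.6 − 161.1 = 99.47·2.8679 − 161.1 = 124.170.
At 2988 K (t = 29.88):
  G = 99.47·ln 29.88 − 161.1 = 99.47·3.3972 − 161.1 = 176.818.
Gain = 176.818 / 124.170 = 1.4240 → 1.424.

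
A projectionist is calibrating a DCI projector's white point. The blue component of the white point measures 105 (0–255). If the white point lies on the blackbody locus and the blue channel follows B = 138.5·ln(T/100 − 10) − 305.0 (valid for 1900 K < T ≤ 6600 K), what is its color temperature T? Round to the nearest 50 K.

ln(t − 10) = (105 + 305.0) / 138.5 = 2.9603.
t − 10 = e^2.9603 = 19.304, so t = 29.304.
T = 100·t = 2930 K → 2950 K to the nearest 50 K.

2950 K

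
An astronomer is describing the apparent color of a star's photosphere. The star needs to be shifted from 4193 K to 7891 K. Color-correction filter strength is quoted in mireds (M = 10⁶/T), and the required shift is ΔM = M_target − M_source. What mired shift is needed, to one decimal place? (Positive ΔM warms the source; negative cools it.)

-111.8 mireds

M_source = 10⁶/4193 = 238.493; M_target = 10⁶/7891 = 126.727.
ΔM = 126.727 − 238.493 = -111.766 → -111.8 mireds, a cooling shift.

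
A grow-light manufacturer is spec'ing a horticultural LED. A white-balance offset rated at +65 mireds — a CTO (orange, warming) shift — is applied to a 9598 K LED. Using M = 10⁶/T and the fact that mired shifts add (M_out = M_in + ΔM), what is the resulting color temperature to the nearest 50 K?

5900 K

M_in = 10⁶/9598 = 104.19 mireds.
M_out = 104.19 + (+65) = 169.19 mireds.
T_out = 10⁶/169.19 = 5910.6 K → 5900 K.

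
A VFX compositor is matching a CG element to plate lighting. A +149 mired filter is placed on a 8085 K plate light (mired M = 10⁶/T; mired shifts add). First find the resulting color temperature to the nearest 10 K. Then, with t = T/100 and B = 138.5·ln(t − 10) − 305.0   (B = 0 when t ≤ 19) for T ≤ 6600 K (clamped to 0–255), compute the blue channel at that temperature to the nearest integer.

M_in = 10⁶/8085 = 123.69; M_out = 123.69 + (+149) = 272.69.
T_out = 10⁶/272.69 = 3667.2 K → 3670 K; t = 36.7.
B = 138.5·ln(36.7 − 10) − 305.0 = 138.5·ln 26.7 − 305.0 = 138.5·3.2847 − 305.0 = 149.926.
Rounded: 150.

150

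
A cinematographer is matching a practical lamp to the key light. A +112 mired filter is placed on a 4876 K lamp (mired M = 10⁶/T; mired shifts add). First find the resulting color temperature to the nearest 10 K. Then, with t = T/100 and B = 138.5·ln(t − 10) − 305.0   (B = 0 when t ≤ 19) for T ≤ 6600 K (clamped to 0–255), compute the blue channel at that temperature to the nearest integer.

M_in = 10⁶/4876 = 205.09; M_out = 205.09 + (+112) = 317.09.
T_out = 10⁶/317.09 = 3153.7 K → 3150 K; t = 31.5.
B = 138.5·ln(31.5 − 10) − 305.0 = 138.5·ln 21.5 − 305.0 = 138.5·3.0681 − 305.0 = 119.925.
Rounded: 120.

120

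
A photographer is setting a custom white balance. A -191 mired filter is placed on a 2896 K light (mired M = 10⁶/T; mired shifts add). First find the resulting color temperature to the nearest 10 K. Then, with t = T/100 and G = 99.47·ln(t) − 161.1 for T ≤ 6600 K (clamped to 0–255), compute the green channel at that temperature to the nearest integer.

254

M_in = 10⁶/2896 = 345.30; M_out = 345.30 + (-191) = 154.30.
T_out = 10⁶/154.30 = 6480.7 K → 6480 K; t = 64.8.
G = 99.47·ln 64.8 − 161.1 = 99.47·4.1713 − 161.1 = 253.820.
Rounded: 254.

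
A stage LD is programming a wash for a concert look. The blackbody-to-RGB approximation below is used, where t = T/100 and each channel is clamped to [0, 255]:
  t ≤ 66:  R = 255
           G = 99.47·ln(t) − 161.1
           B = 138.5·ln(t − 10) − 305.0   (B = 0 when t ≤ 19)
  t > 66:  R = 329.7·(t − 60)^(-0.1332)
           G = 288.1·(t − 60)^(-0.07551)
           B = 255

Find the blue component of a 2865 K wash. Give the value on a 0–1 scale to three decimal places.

t = 2865/100 = 28.65; the t ≤ 66 branch applies.
B = 138.5·ln(28.65 − 10) − 305.0 = 138.5·ln 18.65 − 305.0 = 138.5·2.9258 − 305.0 = 100.230.
On a 0–1 scale: 100.230/255 = 0.3931 → 0.393.

0.393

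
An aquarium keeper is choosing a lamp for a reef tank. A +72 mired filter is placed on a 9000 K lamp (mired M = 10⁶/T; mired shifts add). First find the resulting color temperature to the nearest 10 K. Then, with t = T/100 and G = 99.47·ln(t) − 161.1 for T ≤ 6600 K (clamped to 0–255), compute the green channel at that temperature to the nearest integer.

237

M_in = 10⁶/9000 = 111.11; M_out = 111.11 + (+72) = 183.11.
T_out = 10⁶/183.11 = 5461.2 K → 5460 K; t = 54.6.
G = 99.47·ln 54.6 − 161.1 = 99.47·4.0000 − 161.1 = 236.783.
Rounded: 237.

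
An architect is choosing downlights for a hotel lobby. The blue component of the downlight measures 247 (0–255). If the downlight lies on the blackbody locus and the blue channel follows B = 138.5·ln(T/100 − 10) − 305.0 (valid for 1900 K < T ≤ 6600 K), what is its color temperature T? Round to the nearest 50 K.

6400 K

ln(t − 10) = (247 + 305.0) / 138.5 = 3.9856.
t − 10 = e^3.9856 = 53.815, so t = 63.815.
T = 100·t = 6382 K → 6400 K to the nearest 50 K.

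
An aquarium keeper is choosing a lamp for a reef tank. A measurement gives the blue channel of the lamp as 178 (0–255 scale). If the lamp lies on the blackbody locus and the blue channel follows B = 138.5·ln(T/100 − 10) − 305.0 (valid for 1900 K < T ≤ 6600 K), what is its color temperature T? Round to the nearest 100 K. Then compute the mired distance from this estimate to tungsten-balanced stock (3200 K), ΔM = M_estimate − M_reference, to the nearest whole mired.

ln(t − 10) = (178 + 305.0) / 138.5 = 3.4874.
t − 10 = e^3.4874 = 32.700, so t = 42.700.
T = 100·t = 4270 K → 4300 K to the nearest 100 K.
M_estimate = 10⁶/4300 = 232.56; M_reference = 10⁶/3200 = 312.50.
ΔM = 232.56 − 312.50 = -79.94 → -80 mireds.

-80 mireds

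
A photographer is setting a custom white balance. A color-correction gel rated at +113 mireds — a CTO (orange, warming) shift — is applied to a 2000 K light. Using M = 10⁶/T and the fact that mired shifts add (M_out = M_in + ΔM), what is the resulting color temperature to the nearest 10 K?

M_in = 10⁶/2000 = 500.00 mireds.
M_out = 500.00 + (+113) = 613.00 mireds.
T_out = 10⁶/613.00 = 1631.3 K → 1630 K.

1630 K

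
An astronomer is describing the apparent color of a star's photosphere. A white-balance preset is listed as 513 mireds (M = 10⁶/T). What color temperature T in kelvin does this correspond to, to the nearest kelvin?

T = 10⁶ / 513 = 1949.32 K → 1949 K.

1949 K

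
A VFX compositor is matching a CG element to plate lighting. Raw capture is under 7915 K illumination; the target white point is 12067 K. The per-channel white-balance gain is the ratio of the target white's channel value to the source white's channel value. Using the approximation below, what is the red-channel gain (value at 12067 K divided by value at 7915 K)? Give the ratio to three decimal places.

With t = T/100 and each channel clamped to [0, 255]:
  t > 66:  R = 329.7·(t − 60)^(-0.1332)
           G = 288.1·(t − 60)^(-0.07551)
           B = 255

0.858

At 7915 K (t = 79.15):
  R = 329.7·(79.15 − 60)^(-0.1332) = 329.7·19.15^(-0.1332) = 329.7·0.67486 = 222.502.
At 12067 K (t = 120.67):
  R = 329.7·(120.67 − 60)^(-0.1332) = 329.7·60.67^(-0.1332) = 329.7·0.57877 = 190.821.
Gain = 190.821 / 222.502 = 0.8576 → 0.858.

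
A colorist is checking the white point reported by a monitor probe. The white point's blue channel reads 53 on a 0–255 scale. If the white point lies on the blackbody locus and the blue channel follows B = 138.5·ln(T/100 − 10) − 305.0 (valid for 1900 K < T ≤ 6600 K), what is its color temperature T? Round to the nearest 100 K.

ln(t − 10) = (53 + 305.0) / 138.5 = 2.5848.
t − 10 = e^2.5848 = 13.261, so t = 23.261.
T = 100·t = 2326 K → 2300 K to the nearest 100 K.

2300 K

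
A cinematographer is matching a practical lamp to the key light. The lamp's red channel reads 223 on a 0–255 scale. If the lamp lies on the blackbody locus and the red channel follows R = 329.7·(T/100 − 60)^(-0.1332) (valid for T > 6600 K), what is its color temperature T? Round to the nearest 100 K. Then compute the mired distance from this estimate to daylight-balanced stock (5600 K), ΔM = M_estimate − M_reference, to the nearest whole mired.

(t − 60)^(-0.1332) = 223/329.7 = 0.67637.
t − 60 = 0.67637^(1/-0.1332) = 0.67637^(-7.508) = 18.831, so t = 78.831.
T = 100·t = 7883 K → 7900 K to the nearest 100 K.
M_estimate = 10⁶/7900 = 126.58; M_reference = 10⁶/5600 = 178.57.
ΔM = 126.58 − 178.57 = -51.99 → -52 mireds.

-52 mireds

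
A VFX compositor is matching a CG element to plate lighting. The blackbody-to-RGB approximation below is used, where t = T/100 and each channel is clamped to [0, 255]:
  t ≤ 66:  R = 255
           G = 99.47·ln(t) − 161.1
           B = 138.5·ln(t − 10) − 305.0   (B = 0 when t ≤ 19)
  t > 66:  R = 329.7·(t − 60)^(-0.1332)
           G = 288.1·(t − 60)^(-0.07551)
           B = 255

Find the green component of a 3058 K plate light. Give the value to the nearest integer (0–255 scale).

179

t = 3058/100 = 30.58; the t ≤ 66 branch applies.
G = 99.47·ln 30.58 − 161.1 = 99.47·3.4203 − 161.1 = 179.122.
Rounded: 179.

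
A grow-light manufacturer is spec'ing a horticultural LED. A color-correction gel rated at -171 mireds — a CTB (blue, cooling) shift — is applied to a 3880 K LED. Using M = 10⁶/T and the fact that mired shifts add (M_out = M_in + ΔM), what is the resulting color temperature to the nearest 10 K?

11530 K

M_in = 10⁶/3880 = 257.73 mireds.
M_out = 257.73 + (-171) = 86.73 mireds.
T_out = 10⁶/86.73 = 11529.8 K → 11530 K.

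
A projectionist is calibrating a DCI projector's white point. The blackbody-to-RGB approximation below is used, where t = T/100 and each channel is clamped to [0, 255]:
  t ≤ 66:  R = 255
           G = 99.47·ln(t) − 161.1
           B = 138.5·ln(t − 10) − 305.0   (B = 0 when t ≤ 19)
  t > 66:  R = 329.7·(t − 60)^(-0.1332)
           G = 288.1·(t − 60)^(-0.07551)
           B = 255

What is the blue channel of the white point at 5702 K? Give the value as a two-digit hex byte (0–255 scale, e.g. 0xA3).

0xE4

t = 5702/100 = 57.02; the t ≤ 66 branch applies.
B = 138.5·ln(57.02 − 10) − 305.0 = 138.5·ln 47.02 − 305.0 = 138.5·3.8506 − 305.0 = 228.304.
Rounded: 228; in hex, 0xE4.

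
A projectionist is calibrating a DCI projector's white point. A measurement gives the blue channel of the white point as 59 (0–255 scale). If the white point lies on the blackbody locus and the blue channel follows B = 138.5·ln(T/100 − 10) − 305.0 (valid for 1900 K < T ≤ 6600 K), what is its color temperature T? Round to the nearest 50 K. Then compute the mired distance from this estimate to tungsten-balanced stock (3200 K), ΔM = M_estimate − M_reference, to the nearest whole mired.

ln(t − 10) = (59 + 305.0) / 138.5 = 2.6282.
t − 10 = e^2.6282 = 13.848, so t = 23.848.
T = 100·t = 2385 K → 2400 K to the nearest 50 K.
M_estimate = 10⁶/2400 = 416.67; M_reference = 10⁶/3200 = 312.50.
ΔM = 416.67 − 312.50 = 104.17 → +104 mireds.

+104 mireds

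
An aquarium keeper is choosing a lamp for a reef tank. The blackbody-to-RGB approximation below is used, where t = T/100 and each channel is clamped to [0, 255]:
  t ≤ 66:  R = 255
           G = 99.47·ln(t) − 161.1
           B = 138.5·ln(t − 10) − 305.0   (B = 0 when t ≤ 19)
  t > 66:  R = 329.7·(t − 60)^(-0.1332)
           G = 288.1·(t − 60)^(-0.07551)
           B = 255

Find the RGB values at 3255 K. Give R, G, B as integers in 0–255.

t = 3255/100 = 32.55; the t ≤ 66 branch applies.
R = 255 by definition for t ≤ 66.
G = 99.47·ln 32.55 − 161.1 = 99.47·3.4828 − 161.1 = 185.332.
B = 138.5·ln(32.55 − 10) − 305.0 = 138.5·ln 22.55 − 305.0 = 138.5·3.1157 − 305.0 = 126.529.
Rounded: (255, 185, 127).

R=255, G=185, B=127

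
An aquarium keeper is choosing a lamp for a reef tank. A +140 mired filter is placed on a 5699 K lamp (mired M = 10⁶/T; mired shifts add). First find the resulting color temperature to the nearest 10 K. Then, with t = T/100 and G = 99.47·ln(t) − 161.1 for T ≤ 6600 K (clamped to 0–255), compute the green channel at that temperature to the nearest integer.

M_in = 10⁶/5699 = 175.47; M_out = 175.47 + (+140) = 315.47.
T_out = 10⁶/315.47 = 3169.9 K → 3170 K; t = 31.7.
G = 99.47·ln 31.7 − 161.1 = 99.47·3.4563 − 161.1 = 182.700.
Rounded: 183.

183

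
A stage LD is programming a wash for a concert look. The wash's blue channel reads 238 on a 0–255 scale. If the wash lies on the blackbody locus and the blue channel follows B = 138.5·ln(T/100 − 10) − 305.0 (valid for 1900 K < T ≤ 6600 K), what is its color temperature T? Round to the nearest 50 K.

6050 K

ln(t − 10) = (238 + 305.0) / 138.5 = 3.9206.
t − 10 = e^3.9206 = 50.430, so t = 60.430.
T = 100·t = 6043 K → 6050 K to the nearest 50 K.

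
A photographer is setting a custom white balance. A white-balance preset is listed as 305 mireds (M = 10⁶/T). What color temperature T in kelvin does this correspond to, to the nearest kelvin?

3279 K

T = 10⁶ / 305 = 3278.69 K → 3279 K.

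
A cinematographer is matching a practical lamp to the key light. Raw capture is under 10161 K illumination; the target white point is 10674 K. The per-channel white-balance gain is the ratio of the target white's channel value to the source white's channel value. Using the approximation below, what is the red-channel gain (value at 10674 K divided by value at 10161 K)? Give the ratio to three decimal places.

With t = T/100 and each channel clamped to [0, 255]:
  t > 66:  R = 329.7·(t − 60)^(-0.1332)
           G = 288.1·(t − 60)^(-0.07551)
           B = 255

At 10161 K (t = 101.61):
  R = 329.7·(101.61 − 60)^(-0.1332) = 329.7·41.61^(-0.1332) = 329.7·0.60859 = 200.651.
At 10674 K (t = 106.74):
  R = 329.7·(106.74 − 60)^(-0.1332) = 329.7·46.74^(-0.1332) = 329.7·0.59924 = 197.568.
Gain = 197.568 / 200.651 = 0.9846 → 0.985.

0.985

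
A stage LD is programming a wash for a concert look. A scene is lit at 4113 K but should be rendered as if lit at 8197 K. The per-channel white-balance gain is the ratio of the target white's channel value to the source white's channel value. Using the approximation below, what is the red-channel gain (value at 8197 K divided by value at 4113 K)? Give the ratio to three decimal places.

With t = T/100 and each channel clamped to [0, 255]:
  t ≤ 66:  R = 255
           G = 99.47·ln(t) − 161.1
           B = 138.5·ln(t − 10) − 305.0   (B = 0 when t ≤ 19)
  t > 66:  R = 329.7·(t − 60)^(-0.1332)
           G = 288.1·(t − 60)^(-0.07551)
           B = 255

At 4113 K (t = 41.13):
  R = 255 by definition for t ≤ 66.
At 8197 K (t = 81.97):
  R = 329.7·(81.97 − 60)^(-0.1332) = 329.7·21.97^(-0.1332) = 329.7·0.66263 = 218.468.
Gain = 218.468 / 255.000 = 0.8567 → 0.857.

0.857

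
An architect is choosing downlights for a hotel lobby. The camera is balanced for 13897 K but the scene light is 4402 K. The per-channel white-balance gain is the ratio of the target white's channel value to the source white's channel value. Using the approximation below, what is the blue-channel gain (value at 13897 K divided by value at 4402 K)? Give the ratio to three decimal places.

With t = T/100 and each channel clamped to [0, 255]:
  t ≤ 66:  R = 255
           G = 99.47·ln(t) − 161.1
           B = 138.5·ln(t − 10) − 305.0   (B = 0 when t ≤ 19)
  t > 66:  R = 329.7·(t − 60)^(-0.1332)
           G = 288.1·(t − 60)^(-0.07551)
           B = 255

At 4402 K (t = 44.02):
  B = 138.5·ln(44.02 − 10) − 305.0 = 138.5·ln 34.02 − 305.0 = 138.5·3.5269 − 305.0 = 183.482.
At 13897 K (t = 138.97):
  B = 255 by definition for t > 66.
Gain = 255.000 / 183.482 = 1.3898 → 1.390.

1.390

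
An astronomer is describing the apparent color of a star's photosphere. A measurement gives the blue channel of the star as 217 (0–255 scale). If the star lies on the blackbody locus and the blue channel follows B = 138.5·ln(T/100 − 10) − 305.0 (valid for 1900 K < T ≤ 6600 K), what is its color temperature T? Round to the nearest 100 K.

5300 K

ln(t − 10) = (217 + 305.0) / 138.5 = 3.7690.
t − 10 = e^3.7690 = 43.335, so t = 53.335.
T = 100·t = 5333 K → 5300 K to the nearest 100 K.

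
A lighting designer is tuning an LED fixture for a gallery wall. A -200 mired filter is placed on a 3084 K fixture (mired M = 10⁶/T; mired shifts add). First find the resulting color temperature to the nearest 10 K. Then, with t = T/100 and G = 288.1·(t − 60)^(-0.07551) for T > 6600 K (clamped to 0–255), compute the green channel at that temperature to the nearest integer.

229

M_in = 10⁶/3084 = 324.25; M_out = 324.25 + (-200) = 124.25.
T_out = 10⁶/124.25 = 8048.0 K → 8050 K; t = 80.5.
G = 288.1·(80.5 − 60)^(-0.07551) = 288.1·20.5^(-0.07551) = 288.1·0.79607 = 229.347.
Rounded: 229.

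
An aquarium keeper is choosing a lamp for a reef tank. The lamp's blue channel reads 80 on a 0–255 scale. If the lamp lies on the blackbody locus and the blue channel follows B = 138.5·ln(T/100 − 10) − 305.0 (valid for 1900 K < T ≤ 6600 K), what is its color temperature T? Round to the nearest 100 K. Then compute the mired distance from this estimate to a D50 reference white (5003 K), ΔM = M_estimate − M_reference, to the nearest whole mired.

ln(t − 10) = (80 + 305.0) / 138.5 = 2.7798.
t − 10 = e^2.7798 = 16.116, so t = 26.116.
T = 100·t = 2612 K → 2600 K to the nearest 100 K.
M_estimate = 10⁶/2600 = 384.62; M_reference = 10⁶/5003 = 199.88.
ΔM = 384.62 − 199.88 = 184.74 → +185 mireds.

+185 mireds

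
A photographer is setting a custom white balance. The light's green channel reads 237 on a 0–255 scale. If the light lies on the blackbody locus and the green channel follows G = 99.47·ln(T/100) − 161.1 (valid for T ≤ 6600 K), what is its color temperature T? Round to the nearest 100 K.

5500 K

ln t = (237 + 161.1) / 99.47 = 4.0022.
t = e^4.0022 = 54.719.
T = 100·t = 5472 K → 5500 K to the nearest 100 K.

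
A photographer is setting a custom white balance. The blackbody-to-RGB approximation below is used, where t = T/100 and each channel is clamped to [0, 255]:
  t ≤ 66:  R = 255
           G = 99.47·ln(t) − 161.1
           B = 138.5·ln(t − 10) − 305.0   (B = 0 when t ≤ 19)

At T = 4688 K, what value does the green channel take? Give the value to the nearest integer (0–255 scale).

222

t = 4688/100 = 46.88; the t ≤ 66 branch applies.
G = 99.47·ln 46.88 − 161.1 = 99.47·3.8476 − 161.1 = 221.620.
Rounded: 222.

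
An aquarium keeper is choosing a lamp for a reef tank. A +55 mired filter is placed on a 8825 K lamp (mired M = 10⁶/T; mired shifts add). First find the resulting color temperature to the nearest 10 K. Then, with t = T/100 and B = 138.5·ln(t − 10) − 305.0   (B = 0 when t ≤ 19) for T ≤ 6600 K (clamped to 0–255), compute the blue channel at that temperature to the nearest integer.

M_in = 10⁶/8825 = 113.31; M_out = 113.31 + (+55) = 168.31.
T_out = 10⁶/168.31 = 5941.3 K → 5940 K; t = 59.4.
B = 138.5·ln(59.4 − 10) − 305.0 = 138.5·ln 49.4 − 305.0 = 138.5·3.9000 − 305.0 = 235.143.
Rounded: 235.

235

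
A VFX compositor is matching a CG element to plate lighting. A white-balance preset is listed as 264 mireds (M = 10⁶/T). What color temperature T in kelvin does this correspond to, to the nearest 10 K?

T = 10⁶ / 264 = 3787.88 K → 3790 K.

3790 K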